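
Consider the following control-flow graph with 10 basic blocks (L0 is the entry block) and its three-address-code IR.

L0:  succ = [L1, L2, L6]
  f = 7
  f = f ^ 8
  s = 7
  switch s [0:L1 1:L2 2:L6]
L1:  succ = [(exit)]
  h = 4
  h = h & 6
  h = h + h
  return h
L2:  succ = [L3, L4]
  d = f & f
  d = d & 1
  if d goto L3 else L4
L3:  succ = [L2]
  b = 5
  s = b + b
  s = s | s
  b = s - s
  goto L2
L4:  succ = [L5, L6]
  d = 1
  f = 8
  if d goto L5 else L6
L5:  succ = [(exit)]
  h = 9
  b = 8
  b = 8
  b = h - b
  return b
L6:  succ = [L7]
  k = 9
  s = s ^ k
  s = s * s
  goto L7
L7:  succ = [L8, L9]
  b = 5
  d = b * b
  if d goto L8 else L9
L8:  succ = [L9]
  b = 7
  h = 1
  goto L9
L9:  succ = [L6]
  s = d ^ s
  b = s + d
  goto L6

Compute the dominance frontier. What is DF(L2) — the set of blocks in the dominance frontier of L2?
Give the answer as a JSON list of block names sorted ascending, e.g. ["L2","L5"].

idom tree: L1←L0 L2←L0 L3←L2 L4←L2 L5←L4 L6←L0 L7←L6 L8←L7 L9←L7
Dom∩ at merges:
  L2: preds {L0,L3}: {L0} ∩ {L0,L2,L3} = {L0}; idom=L0
  L6: preds {L0,L4,L9}: {L0} ∩ {L0,L2,L4} ∩ {L0,L6,L7,L9} = {L0}; idom=L0
  L9: preds {L7,L8}: {L0,L6,L7} ∩ {L0,L6,L7,L8} = {L0,L6,L7}; idom=L7

DF walk-up:
  L2←L0: walk · to L0
  L2←L3: walk L3→L2 to L0
  L6←L0: walk · to L0
  L6←L4: walk L4→L2 to L0
  L6←L9: walk L9→L7→L6 to L0
  L9←L7: walk · to L7
  L9←L8: walk L8 to L7
  L0: DF=∅
  L1: DF=∅
  L2: DF={L2,L6}
  L3: DF={L2}
  L4: DF={L6}
  L5: DF=∅
  L6: DF={L6}
  L7: DF={L6}
  L8: DF={L9}
  L9: DF={L6}

DF(L2) = ["L2", "L6"]

Answer: ["L2", "L6"]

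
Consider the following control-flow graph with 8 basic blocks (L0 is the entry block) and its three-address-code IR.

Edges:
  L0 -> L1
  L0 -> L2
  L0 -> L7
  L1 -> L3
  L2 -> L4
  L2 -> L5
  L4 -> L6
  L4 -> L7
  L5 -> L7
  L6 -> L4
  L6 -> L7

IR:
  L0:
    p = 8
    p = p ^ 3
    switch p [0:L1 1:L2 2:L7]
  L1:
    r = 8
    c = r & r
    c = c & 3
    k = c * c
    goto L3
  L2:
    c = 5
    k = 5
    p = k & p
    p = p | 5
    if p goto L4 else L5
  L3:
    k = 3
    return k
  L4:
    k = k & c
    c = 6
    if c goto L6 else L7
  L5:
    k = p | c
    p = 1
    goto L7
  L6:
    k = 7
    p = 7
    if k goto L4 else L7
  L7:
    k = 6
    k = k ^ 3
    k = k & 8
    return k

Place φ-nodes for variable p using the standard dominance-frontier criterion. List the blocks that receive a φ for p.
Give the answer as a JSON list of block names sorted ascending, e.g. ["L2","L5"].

Answer: ["L4", "L7"]

Derivation:
idom tree: L1←L0 L2←L0 L3←L1 L4←L2 L5←L2 L6←L4 L7←L0
Dom at joins:
  L4: preds {L2,L6}: {L0,L2} ∩ {L0,L2,L4,L6} = {L0,L2}; idom=L2
  L7: preds {L0,L4,L5,L6}: {L0} ∩ {L0,L2,L4} ∩ {L0,L2,L5} ∩ {L0,L2,L4,L6} = {L0}; idom=L0

Frontier:
  join L4 pred L2: · stop@L2
  join L4 pred L6: L6→L4 stop@L2
  join L7 pred L0: · stop@L0
  join L7 pred L4: L4→L2 stop@L0
  join L7 pred L5: L5→L2 stop@L0
  join L7 pred L6: L6→L4→L2 stop@L0
  L0 → ∅
  L1 → ∅
  L2 → {L7}
  L3 → ∅
  L4 → {L4,L7}
  L5 → {L7}
  L6 → {L4,L7}
  L7 → ∅

φ for p: defs {L0,L2,L5,L6}
  DF⁺ = {L4,L7}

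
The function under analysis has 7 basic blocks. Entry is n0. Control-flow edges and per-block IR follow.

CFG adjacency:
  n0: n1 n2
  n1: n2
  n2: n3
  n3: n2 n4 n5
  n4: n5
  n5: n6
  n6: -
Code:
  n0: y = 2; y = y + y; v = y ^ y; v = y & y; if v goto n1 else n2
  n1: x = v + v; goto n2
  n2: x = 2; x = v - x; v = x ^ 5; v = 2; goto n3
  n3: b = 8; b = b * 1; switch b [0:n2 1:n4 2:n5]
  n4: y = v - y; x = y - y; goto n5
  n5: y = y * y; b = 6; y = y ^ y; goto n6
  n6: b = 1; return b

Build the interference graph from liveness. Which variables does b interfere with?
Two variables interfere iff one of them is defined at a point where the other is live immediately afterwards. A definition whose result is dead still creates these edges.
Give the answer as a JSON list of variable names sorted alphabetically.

Answer: ["v", "y"]

Derivation:
Block summaries:
  n0 def {v,y} use ∅
  n1 def {x} use {v}
  n2 def {v,x} use {v}
  n3 def {b} use ∅
  n4 def {x,y} use {v,y}
  n5 def {b,y} use {y}
  n6 def {b} use ∅

Liveness:
  live n0: ∅→{v,y}
  live n1: {v,y}→{v,y}
  live n2: {v,y}→{v,y}
  live n3: {v,y}→{v,y}
  live n4: {v,y}→{y}
  live n5: {y}→∅
  live n6: ∅→∅

Conflict graph:
  b: {v,y}
  v: {b,x,y}
  x: {v,y}
  y: {b,v,x}

N(b) = ["v", "y"]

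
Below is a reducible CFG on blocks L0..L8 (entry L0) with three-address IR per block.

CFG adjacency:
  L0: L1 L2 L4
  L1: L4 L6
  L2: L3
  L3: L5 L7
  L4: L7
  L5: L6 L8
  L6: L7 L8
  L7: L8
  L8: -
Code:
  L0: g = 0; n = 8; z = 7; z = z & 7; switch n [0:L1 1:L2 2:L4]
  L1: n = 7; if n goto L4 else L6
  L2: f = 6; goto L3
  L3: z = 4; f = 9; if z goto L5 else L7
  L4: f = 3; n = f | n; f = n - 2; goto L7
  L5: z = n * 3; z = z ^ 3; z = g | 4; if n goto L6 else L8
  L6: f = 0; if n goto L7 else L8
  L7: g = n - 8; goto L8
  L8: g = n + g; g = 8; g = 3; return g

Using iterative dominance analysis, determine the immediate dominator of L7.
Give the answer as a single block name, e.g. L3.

idom tree: L1←L0 L2←L0 L3←L2 L4←L0 L5←L3 L6←L0 L7←L0 L8←L0
Dom at joins:
  L4: preds {L0,L1}: {L0} ∩ {L0,L1} = {L0}; idom=L0
  L6: preds {L1,L5}: {L0,L1} ∩ {L0,L2,L3,L5} = {L0}; idom=L0
  L7: preds {L3,L4,L6}: {L0,L2,L3} ∩ {L0,L4} ∩ {L0,L6} = {L0}; idom=L0
  L8: preds {L5,L6,L7}: {L0,L2,L3,L5} ∩ {L0,L6} ∩ {L0,L7} = {L0}; idom=L0

idom(L7) = L0

Answer: L0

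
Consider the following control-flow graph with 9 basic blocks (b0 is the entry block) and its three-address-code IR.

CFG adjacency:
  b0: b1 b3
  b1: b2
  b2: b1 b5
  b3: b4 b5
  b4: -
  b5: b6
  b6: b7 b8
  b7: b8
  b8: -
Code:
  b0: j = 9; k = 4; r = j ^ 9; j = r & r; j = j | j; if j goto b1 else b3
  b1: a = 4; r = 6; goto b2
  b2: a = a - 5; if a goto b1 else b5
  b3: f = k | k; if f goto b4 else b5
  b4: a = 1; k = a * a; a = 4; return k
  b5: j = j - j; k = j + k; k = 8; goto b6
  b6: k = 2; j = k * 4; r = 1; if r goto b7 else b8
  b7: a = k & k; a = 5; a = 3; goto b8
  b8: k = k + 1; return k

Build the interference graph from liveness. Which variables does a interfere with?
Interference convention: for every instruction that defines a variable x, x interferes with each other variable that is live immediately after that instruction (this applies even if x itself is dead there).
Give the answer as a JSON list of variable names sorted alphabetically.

Block summaries:
  b0 def {j,k,r} use ∅
  b1 def {a,r} use ∅
  b2 def {a} use {a}
  b3 def {f} use {k}
  b4 def {a,k} use ∅
  b5 def {j,k} use {j,k}
  b6 def {j,k,r} use ∅
  b7 def {a} use {k}
  b8 def {k} use {k}

Backward fixpoint:
  b0: in=∅ out={j,k}
  b1: in={j,k} out={a,j,k}
  b2: in={a,j,k} out={j,k}
  b3: in={j,k} out={j,k}
  b4: in=∅ out=∅
  b5: in={j,k} out=∅
  b6: in=∅ out={k}
  b7: in={k} out={k}
  b8: in={k} out=∅

Interference:
  a↔{j,k,r}
  f↔{j,k}
  j↔{a,f,k,r}
  k↔{a,f,j,r}
  r↔{a,j,k}

N(a) = ["j", "k", "r"]

Answer: ["j", "k", "r"]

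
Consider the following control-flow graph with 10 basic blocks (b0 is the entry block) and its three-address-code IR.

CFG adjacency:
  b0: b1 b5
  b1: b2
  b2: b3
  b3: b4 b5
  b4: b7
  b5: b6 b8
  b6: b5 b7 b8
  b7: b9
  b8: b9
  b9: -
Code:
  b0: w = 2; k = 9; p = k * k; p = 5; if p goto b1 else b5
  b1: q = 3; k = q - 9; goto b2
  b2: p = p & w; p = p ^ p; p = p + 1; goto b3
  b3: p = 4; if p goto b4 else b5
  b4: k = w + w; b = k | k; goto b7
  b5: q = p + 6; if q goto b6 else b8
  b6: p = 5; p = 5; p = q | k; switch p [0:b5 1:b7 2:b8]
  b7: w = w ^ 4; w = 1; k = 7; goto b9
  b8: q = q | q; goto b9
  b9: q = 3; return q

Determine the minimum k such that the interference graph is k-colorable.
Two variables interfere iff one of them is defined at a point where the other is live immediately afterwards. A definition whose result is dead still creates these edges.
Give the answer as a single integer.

Block summaries:
  b0: def={k,p,w} ue=∅
  b1: def={k,q} ue=∅
  b2: def={p} ue={p,w}
  b3: def={p} ue=∅
  b4: def={b,k} ue={w}
  b5: def={q} ue={p}
  b6: def={p} ue={k,q}
  b7: def={k,w} ue={w}
  b8: def={q} ue={q}
  b9: def={q} ue=∅

Backward fixpoint:
  b0: in=∅ out={k,p,w}
  b1: in={p,w} out={k,p,w}
  b2: in={k,p,w} out={k,w}
  b3: in={k,w} out={k,p,w}
  b4: in={w} out={w}
  b5: in={k,p,w} out={k,q,w}
  b6: in={k,q,w} out={k,p,q,w}
  b7: in={w} out=∅
  b8: in={q} out=∅
  b9: in=∅ out=∅

Conflict graph:
  b — {w}
  k — {p,q,w}
  p — {k,q,w}
  q — {k,p,w}
  w — {b,k,p,q}

Colouring:
  {k,p,q,w} pairwise interfere (4-clique) ⇒ χ ≥ 4
  assign b→r1 k→r1 p→r2 q→r3 w→r0 — no edge inside a register ⇒ χ ≤ 4
  χ = 4

Answer: 4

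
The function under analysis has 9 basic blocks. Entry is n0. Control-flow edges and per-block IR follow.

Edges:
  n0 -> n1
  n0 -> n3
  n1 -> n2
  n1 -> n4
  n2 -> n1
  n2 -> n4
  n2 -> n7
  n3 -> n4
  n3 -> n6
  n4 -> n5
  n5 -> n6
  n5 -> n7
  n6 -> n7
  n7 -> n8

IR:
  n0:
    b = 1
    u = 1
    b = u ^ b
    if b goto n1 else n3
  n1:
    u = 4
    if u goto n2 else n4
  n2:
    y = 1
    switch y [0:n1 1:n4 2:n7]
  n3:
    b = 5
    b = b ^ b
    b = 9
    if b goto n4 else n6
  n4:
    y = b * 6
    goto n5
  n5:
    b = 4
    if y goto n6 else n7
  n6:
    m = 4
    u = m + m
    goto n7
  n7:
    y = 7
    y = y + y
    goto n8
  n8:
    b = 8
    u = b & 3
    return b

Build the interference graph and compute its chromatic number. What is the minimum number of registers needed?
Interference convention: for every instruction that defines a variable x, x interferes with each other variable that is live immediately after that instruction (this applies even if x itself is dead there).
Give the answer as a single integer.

Per-block:
  n0: def={b,u} ue=∅
  n1: def={u} ue=∅
  n2: def={y} ue=∅
  n3: def={b} ue=∅
  n4: def={y} ue={b}
  n5: def={b} ue={y}
  n6: def={m,u} ue=∅
  n7: def={y} ue=∅
  n8: def={b,u} ue=∅

Liveness:
  live n0: ∅→{b}
  live n1: {b}→{b}
  live n2: {b}→{b}
  live n3: ∅→{b}
  live n4: {b}→{y}
  live n5: {y}→∅
  live n6: ∅→∅
  live n7: ∅→∅
  live n8: ∅→∅

Interfere edges:
  b↔{u,y}
  m↔∅
  u↔{b}
  y↔{b}

Chromatic number:
  {b,u} pairwise interfere (2-clique) ⇒ χ ≥ 2
  2-colouring: R0={b,m}  R1={u,y}
  χ = 2

Answer: 2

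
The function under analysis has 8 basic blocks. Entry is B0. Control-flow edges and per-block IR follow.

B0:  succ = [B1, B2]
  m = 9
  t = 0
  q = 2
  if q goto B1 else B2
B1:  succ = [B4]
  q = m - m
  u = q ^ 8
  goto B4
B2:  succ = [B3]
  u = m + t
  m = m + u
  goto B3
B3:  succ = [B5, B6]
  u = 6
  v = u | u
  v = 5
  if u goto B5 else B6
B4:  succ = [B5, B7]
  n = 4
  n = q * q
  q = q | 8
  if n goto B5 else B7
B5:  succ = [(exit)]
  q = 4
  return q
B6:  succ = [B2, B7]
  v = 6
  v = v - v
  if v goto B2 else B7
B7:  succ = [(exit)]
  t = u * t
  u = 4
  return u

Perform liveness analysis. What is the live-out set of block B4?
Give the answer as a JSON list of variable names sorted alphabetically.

Block summaries:
  B0: def={m,q,t} ue=∅
  B1: def={q,u} ue={m}
  B2: def={m,u} ue={m,t}
  B3: def={u,v} ue=∅
  B4: def={n,q} ue={q}
  B5: def={q} ue=∅
  B6: def={v} ue=∅
  B7: def={t,u} ue={t,u}

Liveness:
  B0 li=∅ lo={m,t}
  B1 li={m,t} lo={q,t,u}
  B2 li={m,t} lo={m,t}
  B3 li={m,t} lo={m,t,u}
  B4 li={q,t,u} lo={t,u}
  B5 li=∅ lo=∅
  B6 li={m,t,u} lo={m,t,u}
  B7 li={t,u} lo=∅

live-out(B4) = ["t", "u"]

Answer: ["t", "u"]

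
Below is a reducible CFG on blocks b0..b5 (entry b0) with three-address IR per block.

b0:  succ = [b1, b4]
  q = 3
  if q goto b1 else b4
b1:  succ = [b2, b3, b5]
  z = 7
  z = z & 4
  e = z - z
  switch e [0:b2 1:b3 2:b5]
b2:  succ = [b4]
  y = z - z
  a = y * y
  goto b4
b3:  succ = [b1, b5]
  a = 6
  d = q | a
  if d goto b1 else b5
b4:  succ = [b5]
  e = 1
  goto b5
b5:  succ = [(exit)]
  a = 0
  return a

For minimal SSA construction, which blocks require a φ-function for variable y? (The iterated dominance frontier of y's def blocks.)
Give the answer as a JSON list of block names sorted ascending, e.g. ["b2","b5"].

idom tree: b1←b0 b2←b1 b3←b1 b4←b0 b5←b0
Dom∩ at merges:
  b1: preds {b0,b3}: {b0} ∩ {b0,b1,b3} = {b0}; idom=b0
  b4: preds {b0,b2}: {b0} ∩ {b0,b1,b2} = {b0}; idom=b0
  b5: preds {b1,b3,b4}: {b0,b1} ∩ {b0,b1,b3} ∩ {b0,b4} = {b0}; idom=b0

DF walk-up:
  join b1 pred b0: · stop@b0
  join b1 pred b3: b3→b1 stop@b0
  join b4 pred b0: · stop@b0
  join b4 pred b2: b2→b1 stop@b0
  join b5 pred b1: b1 stop@b0
  join b5 pred b3: b3→b1 stop@b0
  join b5 pred b4: b4 stop@b0
  b0: DF=∅
  b1: DF={b1,b4,b5}
  b2: DF={b4}
  b3: DF={b1,b5}
  b4: DF={b5}
  b5: DF=∅

φ for y: defs {b2}
  DF⁺ = {b4,b5}

Answer: ["b4", "b5"]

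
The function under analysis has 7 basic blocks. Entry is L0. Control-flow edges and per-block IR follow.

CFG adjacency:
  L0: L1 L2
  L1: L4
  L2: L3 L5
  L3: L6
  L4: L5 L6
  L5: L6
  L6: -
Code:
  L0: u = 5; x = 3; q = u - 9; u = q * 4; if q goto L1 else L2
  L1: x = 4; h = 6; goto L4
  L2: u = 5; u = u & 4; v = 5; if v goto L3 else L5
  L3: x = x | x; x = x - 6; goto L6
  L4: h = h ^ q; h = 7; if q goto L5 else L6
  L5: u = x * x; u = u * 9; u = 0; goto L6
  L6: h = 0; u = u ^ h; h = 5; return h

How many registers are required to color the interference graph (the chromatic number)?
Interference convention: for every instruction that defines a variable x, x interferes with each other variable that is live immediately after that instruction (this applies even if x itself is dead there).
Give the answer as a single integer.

def/use:
  L0 def {q,u,x} use ∅
  L1 def {h,x} use ∅
  L2 def {u,v} use ∅
  L3 def {x} use {x}
  L4 def {h} use {h,q}
  L5 def {u} use {x}
  L6 def {h,u} use {u}

Backward fixpoint:
  L0 li=∅ lo={q,u,x}
  L1 li={q,u} lo={h,q,u,x}
  L2 li={x} lo={u,x}
  L3 li={u,x} lo={u}
  L4 li={h,q,u,x} lo={u,x}
  L5 li={x} lo={u}
  L6 li={u} lo=∅

Interference:
  h: {q,u,x}
  q: {h,u,x}
  u: {h,q,v,x}
  v: {u,x}
  x: {h,q,u,v}

Registers:
  lower bound: {h,q,u,x} mutually conflict ⇒ χ ≥ 4
  assign h→c2 q→c3 u→c0 v→c2 x→c1 — no edge inside a register ⇒ χ ≤ 4
  χ = 4

Answer: 4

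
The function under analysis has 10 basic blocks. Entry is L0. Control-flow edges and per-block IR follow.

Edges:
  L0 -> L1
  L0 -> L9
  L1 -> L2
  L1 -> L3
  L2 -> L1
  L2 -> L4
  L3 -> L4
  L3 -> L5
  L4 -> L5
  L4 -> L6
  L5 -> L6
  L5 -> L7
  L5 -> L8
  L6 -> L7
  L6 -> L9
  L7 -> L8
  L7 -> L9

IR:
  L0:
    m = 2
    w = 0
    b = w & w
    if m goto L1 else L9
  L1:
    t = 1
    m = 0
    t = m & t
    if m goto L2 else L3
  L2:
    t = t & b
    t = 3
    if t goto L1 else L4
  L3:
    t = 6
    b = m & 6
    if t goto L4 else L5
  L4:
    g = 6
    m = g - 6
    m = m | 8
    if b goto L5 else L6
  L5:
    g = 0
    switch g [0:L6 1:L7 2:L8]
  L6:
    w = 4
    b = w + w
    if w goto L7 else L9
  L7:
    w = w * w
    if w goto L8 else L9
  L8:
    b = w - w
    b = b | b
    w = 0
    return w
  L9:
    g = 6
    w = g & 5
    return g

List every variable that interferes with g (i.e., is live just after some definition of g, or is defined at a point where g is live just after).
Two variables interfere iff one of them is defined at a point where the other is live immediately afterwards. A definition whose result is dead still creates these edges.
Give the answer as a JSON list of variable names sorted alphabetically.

Answer: ["b", "w"]

Analysis:
Block summaries:
  L0 def {b,m,w} use ∅
  L1 def {m,t} use ∅
  L2 def {t} use {b,t}
  L3 def {b,t} use {m}
  L4 def {g,m} use {b}
  L5 def {g} use ∅
  L6 def {b,w} use ∅
  L7 def {w} use {w}
  L8 def {b,w} use {w}
  L9 def {g,w} use ∅

Live sets:
  live L0: ∅→{b,w}
  live L1: {b,w}→{b,m,t,w}
  live L2: {b,t,w}→{b,w}
  live L3: {m,w}→{b,w}
  live L4: {b,w}→{w}
  live L5: {w}→{w}
  live L6: ∅→{w}
  live L7: {w}→{w}
  live L8: {w}→∅
  live L9: ∅→∅

Interfere edges:
  b — {g,m,t,w}
  g — {b,w}
  m — {b,t,w}
  t — {b,m,w}
  w — {b,g,m,t}

N(g) = ["b", "w"]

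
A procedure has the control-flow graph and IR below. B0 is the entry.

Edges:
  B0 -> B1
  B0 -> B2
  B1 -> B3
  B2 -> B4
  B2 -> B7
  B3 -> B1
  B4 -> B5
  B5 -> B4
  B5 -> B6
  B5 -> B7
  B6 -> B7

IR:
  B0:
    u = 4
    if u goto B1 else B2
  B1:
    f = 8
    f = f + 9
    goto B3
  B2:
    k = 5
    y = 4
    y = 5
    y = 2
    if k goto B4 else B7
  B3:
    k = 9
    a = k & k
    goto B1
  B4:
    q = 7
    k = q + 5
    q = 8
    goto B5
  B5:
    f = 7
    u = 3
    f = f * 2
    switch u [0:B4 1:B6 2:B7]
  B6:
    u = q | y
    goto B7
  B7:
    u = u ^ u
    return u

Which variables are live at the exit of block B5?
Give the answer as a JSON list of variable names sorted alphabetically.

Answer: ["q", "u", "y"]

Analysis:
def/use:
  B0: {u} / ∅
  B1: {f} / ∅
  B2: {k,y} / ∅
  B3: {a,k} / ∅
  B4: {k,q} / ∅
  B5: {f,u} / ∅
  B6: {u} / {q,y}
  B7: {u} / {u}

Backward fixpoint:
  B0 li=∅ lo={u}
  B1 li=∅ lo=∅
  B2 li={u} lo={u,y}
  B3 li=∅ lo=∅
  B4 li={y} lo={q,y}
  B5 li={q,y} lo={q,u,y}
  B6 li={q,y} lo={u}
  B7 li={u} lo=∅

live-out(B5) = ["q", "u", "y"]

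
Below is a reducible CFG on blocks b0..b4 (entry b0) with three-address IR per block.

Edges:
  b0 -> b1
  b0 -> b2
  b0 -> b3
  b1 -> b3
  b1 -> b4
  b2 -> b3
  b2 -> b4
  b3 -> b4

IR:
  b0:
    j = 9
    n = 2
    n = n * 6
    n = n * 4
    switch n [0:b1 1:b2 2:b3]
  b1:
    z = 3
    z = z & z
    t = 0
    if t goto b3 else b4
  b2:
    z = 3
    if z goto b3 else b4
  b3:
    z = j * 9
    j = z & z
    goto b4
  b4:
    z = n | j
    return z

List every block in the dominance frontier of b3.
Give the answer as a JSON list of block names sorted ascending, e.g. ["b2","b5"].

idom tree: b1←b0 b2←b0 b3←b0 b4←b0
Dom at joins:
  b3: preds {b0,b1,b2}: {b0} ∩ {b0,b1} ∩ {b0,b2} = {b0}; idom=b0
  b4: preds {b1,b2,b3}: {b0,b1} ∩ {b0,b2} ∩ {b0,b3} = {b0}; idom=b0

Frontier:
  b3←b0: walk · to b0
  b3←b1: walk b1 to b0
  b3←b2: walk b2 to b0
  b4←b1: walk b1 to b0
  b4←b2: walk b2 to b0
  b4←b3: walk b3 to b0
  b0: DF=∅
  b1: DF={b3,b4}
  b2: DF={b3,b4}
  b3: DF={b4}
  b4: DF=∅

DF(b3) = ["b4"]

Answer: ["b4"]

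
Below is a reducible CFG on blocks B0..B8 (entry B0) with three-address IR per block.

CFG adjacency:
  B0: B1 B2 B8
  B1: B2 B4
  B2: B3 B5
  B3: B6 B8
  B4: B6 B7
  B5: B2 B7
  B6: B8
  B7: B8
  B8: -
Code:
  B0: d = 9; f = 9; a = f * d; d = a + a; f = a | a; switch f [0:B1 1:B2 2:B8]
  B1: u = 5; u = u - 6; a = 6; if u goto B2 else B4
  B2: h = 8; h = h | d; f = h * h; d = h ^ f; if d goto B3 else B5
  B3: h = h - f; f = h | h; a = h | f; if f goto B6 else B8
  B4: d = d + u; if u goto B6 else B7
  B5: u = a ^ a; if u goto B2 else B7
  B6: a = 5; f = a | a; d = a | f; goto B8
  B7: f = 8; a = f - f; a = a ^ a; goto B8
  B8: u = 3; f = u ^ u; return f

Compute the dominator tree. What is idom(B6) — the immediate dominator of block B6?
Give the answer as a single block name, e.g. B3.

idom tree: B1←B0 B2←B0 B3←B2 B4←B1 B5←B2 B6←B0 B7←B0 B8←B0
Join-block Dom:
  B2: preds {B0,B1,B5}: {B0} ∩ {B0,B1} ∩ {B0,B2,B5} = {B0}; idom=B0
  B6: preds {B3,B4}: {B0,B2,B3} ∩ {B0,B1,B4} = {B0}; idom=B0
  B7: preds {B4,B5}: {B0,B1,B4} ∩ {B0,B2,B5} = {B0}; idom=B0
  B8: preds {B0,B3,B6,B7}: {B0} ∩ {B0,B2,B3} ∩ {B0,B6} ∩ {B0,B7} = {B0}; idom=B0

idom(B6) = B0

Answer: B0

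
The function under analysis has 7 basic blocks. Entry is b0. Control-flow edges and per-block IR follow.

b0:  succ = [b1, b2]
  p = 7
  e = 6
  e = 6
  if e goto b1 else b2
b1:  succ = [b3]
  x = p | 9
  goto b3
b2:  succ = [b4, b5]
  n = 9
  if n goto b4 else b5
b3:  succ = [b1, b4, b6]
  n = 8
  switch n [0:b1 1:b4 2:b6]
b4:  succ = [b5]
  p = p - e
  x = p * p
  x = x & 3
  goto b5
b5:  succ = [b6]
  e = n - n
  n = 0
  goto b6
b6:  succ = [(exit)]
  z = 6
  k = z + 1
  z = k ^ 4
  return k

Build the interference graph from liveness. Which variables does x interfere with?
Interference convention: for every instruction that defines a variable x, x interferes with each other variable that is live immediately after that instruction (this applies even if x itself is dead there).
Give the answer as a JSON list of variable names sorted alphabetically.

Answer: ["e", "n", "p"]

Derivation:
def/use:
  b0: {e,p} / ∅
  b1: {x} / {p}
  b2: {n} / ∅
  b3: {n} / ∅
  b4: {p,x} / {e,p}
  b5: {e,n} / {n}
  b6: {k,z} / ∅

Backward fixpoint:
  b0: in=∅ out={e,p}
  b1: in={e,p} out={e,p}
  b2: in={e,p} out={e,n,p}
  b3: in={e,p} out={e,n,p}
  b4: in={e,n,p} out={n}
  b5: in={n} out=∅
  b6: in=∅ out=∅

Interfere edges:
  e↔{n,p,x}
  k↔{z}
  n↔{e,p,x}
  p↔{e,n,x}
  x↔{e,n,p}
  z↔{k}

N(x) = ["e", "n", "p"]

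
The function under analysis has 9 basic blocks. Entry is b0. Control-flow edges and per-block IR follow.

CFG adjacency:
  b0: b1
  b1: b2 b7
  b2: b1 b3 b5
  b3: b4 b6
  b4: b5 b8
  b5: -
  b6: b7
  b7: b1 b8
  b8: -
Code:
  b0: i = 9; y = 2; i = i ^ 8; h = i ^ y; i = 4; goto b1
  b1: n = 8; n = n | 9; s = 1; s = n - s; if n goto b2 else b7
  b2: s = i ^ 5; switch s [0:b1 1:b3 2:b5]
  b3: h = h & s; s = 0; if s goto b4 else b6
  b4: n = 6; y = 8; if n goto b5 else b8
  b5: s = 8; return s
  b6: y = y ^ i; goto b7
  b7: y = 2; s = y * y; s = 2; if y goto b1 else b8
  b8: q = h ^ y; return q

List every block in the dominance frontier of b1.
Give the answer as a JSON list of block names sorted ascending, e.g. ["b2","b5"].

Answer: ["b1"]

Derivation:
idom tree: b1←b0 b2←b1 b3←b2 b4←b3 b5←b2 b6←b3 b7←b1 b8←b1
Join-block Dom:
  b1: preds {b0,b2,b7}: {b0} ∩ {b0,b1,b2} ∩ {b0,b1,b7} = {b0}; idom=b0
  b5: preds {b2,b4}: {b0,b1,b2} ∩ {b0,b1,b2,b3,b4} = {b0,b1,b2}; idom=b2
  b7: preds {b1,b6}: {b0,b1} ∩ {b0,b1,b2,b3,b6} = {b0,b1}; idom=b1
  b8: preds {b4,b7}: {b0,b1,b2,b3,b4} ∩ {b0,b1,b7} = {b0,b1}; idom=b1

DF derivation:
  b1←b0: walk · to b0
  b1←b2: walk b2→b1 to b0
  b1←b7: walk b7→b1 to b0
  b5←b2: walk · to b2
  b5←b4: walk b4→b3 to b2
  b7←b1: walk · to b1
  b7←b6: walk b6→b3→b2 to b1
  b8←b4: walk b4→b3→b2 to b1
  b8←b7: walk b7 to b1
  DF(b0)=∅
  DF(b1)={b1}
  DF(b2)={b1,b7,b8}
  DF(b3)={b5,b7,b8}
  DF(b4)={b5,b8}
  DF(b5)=∅
  DF(b6)={b7}
  DF(b7)={b1,b8}
  DF(b8)=∅

DF(b1) = ["b1"]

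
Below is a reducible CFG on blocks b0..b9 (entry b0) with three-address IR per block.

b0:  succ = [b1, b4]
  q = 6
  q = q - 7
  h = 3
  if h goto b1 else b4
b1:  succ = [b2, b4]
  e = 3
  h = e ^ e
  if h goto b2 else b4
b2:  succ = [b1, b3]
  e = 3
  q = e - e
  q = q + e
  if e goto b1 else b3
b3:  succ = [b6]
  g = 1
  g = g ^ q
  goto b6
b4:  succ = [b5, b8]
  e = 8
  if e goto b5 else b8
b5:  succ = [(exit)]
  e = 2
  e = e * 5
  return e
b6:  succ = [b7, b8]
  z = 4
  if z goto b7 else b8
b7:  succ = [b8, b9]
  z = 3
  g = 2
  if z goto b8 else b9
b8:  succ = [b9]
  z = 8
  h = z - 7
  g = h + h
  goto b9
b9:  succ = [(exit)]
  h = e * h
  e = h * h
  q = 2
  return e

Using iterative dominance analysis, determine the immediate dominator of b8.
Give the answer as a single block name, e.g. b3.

Answer: b0

Derivation:
idom tree: b1←b0 b2←b1 b3←b2 b4←b0 b5←b4 b6←b3 b7←b6 b8←b0 b9←b0
Join-block Dom:
  b1: preds {b0,b2}: {b0} ∩ {b0,b1,b2} = {b0}; idom=b0
  b4: preds {b0,b1}: {b0} ∩ {b0,b1} = {b0}; idom=b0
  b8: preds {b4,b6,b7}: {b0,b4} ∩ {b0,b1,b2,b3,b6} ∩ {b0,b1,b2,b3,b6,b7} = {b0}; idom=b0
  b9: preds {b7,b8}: {b0,b1,b2,b3,b6,b7} ∩ {b0,b8} = {b0}; idom=b0

idom(b8) = b0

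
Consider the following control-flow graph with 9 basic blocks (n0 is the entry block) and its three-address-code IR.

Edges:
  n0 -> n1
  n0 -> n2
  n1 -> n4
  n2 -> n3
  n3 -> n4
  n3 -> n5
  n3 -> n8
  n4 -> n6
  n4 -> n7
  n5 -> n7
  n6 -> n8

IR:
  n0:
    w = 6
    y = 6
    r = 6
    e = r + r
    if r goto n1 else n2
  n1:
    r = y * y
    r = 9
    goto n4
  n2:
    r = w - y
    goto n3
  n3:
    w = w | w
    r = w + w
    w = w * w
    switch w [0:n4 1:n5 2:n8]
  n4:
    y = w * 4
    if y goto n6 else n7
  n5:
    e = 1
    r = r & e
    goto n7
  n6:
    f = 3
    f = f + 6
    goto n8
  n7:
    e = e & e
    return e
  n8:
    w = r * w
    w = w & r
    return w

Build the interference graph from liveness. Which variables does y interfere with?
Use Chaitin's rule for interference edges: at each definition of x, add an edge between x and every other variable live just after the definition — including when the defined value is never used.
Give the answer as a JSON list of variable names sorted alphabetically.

def/use:
  n0: {e,r,w,y} / ∅
  n1: {r} / {y}
  n2: {r} / {w,y}
  n3: {r,w} / {w}
  n4: {y} / {w}
  n5: {e,r} / {r}
  n6: {f} / ∅
  n7: {e} / {e}
  n8: {w} / {r,w}

Backward fixpoint:
  n0: in=∅ out={e,w,y}
  n1: in={e,w,y} out={e,r,w}
  n2: in={e,w,y} out={e,w}
  n3: in={e,w} out={e,r,w}
  n4: in={e,r,w} out={e,r,w}
  n5: in={r} out={e}
  n6: in={r,w} out={r,w}
  n7: in={e} out=∅
  n8: in={r,w} out=∅

Conflict graph:
  e — {r,w,y}
  f — {r,w}
  r — {e,f,w,y}
  w — {e,f,r,y}
  y — {e,r,w}

N(y) = ["e", "r", "w"]

Answer: ["e", "r", "w"]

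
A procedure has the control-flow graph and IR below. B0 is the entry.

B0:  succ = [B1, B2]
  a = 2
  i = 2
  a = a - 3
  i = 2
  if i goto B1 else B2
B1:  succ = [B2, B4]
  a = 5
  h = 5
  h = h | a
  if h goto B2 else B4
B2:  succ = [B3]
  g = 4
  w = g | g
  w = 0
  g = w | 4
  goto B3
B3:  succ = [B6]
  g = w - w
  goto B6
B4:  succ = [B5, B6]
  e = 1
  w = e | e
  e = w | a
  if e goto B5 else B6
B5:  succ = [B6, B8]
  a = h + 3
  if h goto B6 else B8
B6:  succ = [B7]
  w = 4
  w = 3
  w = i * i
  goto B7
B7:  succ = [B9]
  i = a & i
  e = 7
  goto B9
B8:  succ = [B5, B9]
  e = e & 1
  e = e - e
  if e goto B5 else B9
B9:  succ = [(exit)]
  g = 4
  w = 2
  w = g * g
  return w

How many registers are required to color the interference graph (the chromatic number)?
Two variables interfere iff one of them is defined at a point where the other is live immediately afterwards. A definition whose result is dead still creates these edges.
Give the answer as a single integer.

Answer: 4

Analysis:
Per-block:
  B0 def {a,i} use ∅
  B1 def {a,h} use ∅
  B2 def {g,w} use ∅
  B3 def {g} use {w}
  B4 def {e,w} use {a}
  B5 def {a} use {h}
  B6 def {w} use {i}
  B7 def {e,i} use {a,i}
  B8 def {e} use {e}
  B9 def {g,w} use ∅

Liveness:
  B0 li=∅ lo={a,i}
  B1 li={i} lo={a,h,i}
  B2 li={a,i} lo={a,i,w}
  B3 li={a,i,w} lo={a,i}
  B4 li={a,h,i} lo={a,e,h,i}
  B5 li={e,h,i} lo={a,e,h,i}
  B6 li={a,i} lo={a,i}
  B7 li={a,i} lo=∅
  B8 li={e,h,i} lo={e,h,i}
  B9 li=∅ lo=∅

Interfere edges:
  a↔{e,g,h,i,w}
  e↔{a,h,i}
  g↔{a,i,w}
  h↔{a,e,i,w}
  i↔{a,e,g,h,w}
  w↔{a,g,h,i}

Colouring:
  clique {a,e,h,i} ⇒ need ≥ 4
  4-colouring: r0={a}  r1={i}  r2={g,h}  r3={e,w}
  χ = 4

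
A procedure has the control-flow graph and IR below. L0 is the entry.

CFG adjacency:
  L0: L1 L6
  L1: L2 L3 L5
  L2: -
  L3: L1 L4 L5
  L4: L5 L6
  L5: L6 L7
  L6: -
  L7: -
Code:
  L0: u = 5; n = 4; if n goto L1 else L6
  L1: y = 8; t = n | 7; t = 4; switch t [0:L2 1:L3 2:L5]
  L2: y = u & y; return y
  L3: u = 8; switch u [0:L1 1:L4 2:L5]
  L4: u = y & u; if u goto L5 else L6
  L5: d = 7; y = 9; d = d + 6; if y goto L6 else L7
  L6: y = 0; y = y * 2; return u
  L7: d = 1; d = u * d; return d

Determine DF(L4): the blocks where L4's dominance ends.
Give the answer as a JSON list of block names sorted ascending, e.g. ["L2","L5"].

idom tree: L1←L0 L2←L1 L3←L1 L4←L3 L5←L1 L6←L0 L7←L5
Dom∩ at merges:
  L1: preds {L0,L3}: {L0} ∩ {L0,L1,L3} = {L0}; idom=L0
  L5: preds {L1,L3,L4}: {L0,L1} ∩ {L0,L1,L3} ∩ {L0,L1,L3,L4} = {L0,L1}; idom=L1
  L6: preds {L0,L4,L5}: {L0} ∩ {L0,L1,L3,L4} ∩ {L0,L1,L5} = {L0}; idom=L0

DF derivation:
  L1←L0: walk · to L0
  L1←L3: walk L3→L1 to L0
  L5←L1: walk · to L1
  L5←L3: walk L3 to L1
  L5←L4: walk L4→L3 to L1
  L6←L0: walk · to L0
  L6←L4: walk L4→L3→L1 to L0
  L6←L5: walk L5→L1 to L0
  L0: DF=∅
  L1: DF={L1,L6}
  L2: DF=∅
  L3: DF={L1,L5,L6}
  L4: DF={L5,L6}
  L5: DF={L6}
  L6: DF=∅
  L7: DF=∅

DF(L4) = ["L5", "L6"]

Answer: ["L5", "L6"]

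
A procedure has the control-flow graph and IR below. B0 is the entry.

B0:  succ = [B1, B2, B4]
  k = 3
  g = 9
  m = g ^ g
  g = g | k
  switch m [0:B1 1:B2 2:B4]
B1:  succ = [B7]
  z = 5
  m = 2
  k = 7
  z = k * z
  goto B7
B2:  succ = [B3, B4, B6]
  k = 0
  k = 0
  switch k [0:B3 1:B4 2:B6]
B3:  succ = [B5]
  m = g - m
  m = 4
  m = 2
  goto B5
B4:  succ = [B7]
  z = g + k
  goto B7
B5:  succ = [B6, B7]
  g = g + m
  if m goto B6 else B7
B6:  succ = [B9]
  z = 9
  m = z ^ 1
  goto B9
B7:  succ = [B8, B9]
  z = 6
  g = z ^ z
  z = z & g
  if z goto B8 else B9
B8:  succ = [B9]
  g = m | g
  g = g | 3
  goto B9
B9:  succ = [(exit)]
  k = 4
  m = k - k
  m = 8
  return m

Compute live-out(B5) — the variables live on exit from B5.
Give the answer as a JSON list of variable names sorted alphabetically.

Block summaries:
  B0: def={g,k,m} ue=∅
  B1: def={k,m,z} ue=∅
  B2: def={k} ue=∅
  B3: def={m} ue={g,m}
  B4: def={z} ue={g,k}
  B5: def={g} ue={g,m}
  B6: def={m,z} ue=∅
  B7: def={g,z} ue=∅
  B8: def={g} ue={g,m}
  B9: def={k,m} ue=∅

Live sets:
  B0: in=∅ out={g,k,m}
  B1: in=∅ out={m}
  B2: in={g,m} out={g,k,m}
  B3: in={g,m} out={g,m}
  B4: in={g,k,m} out={m}
  B5: in={g,m} out={m}
  B6: in=∅ out=∅
  B7: in={m} out={g,m}
  B8: in={g,m} out=∅
  B9: in=∅ out=∅

live-out(B5) = ["m"]

Answer: ["m"]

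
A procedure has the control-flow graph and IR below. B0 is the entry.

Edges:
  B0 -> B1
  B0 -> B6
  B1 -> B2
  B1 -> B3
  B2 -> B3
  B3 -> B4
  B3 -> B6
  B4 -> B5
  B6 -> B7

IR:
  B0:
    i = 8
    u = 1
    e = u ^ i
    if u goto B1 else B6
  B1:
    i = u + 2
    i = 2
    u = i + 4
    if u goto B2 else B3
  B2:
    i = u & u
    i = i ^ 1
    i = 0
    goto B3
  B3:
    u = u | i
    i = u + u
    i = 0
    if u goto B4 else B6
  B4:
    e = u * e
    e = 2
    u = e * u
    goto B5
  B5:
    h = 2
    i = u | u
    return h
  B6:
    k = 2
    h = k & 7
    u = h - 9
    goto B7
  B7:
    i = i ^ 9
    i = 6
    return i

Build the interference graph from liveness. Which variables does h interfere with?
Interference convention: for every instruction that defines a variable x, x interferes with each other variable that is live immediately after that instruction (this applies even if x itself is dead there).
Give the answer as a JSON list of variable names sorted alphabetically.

Answer: ["i", "u"]

Analysis:
Block summaries:
  B0: def={e,i,u} ue=∅
  B1: def={i,u} ue={u}
  B2: def={i} ue={u}
  B3: def={i,u} ue={i,u}
  B4: def={e,u} ue={e,u}
  B5: def={h,i} ue={u}
  B6: def={h,k,u} ue=∅
  B7: def={i} ue={i}

Liveness:
  B0: in=∅ out={e,i,u}
  B1: in={e,u} out={e,i,u}
  B2: in={e,u} out={e,i,u}
  B3: in={e,i,u} out={e,i,u}
  B4: in={e,u} out={u}
  B5: in={u} out=∅
  B6: in={i} out={i}
  B7: in={i} out=∅

Interference:
  e↔{i,u}
  h↔{i,u}
  i↔{e,h,k,u}
  k↔{i}
  u↔{e,h,i}

N(h) = ["i", "u"]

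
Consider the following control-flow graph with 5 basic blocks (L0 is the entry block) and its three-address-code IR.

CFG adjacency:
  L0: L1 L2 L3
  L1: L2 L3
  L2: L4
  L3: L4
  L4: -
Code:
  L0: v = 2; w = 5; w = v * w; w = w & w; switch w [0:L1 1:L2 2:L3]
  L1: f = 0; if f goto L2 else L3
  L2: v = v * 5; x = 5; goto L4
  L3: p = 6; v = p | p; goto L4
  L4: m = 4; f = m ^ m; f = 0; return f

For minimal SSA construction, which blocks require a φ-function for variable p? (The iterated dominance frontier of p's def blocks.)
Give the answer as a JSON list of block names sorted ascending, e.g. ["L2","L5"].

idom tree: L1←L0 L2←L0 L3←L0 L4←L0
Dom at joins:
  L2: preds {L0,L1}: {L0} ∩ {L0,L1} = {L0}; idom=L0
  L3: preds {L0,L1}: {L0} ∩ {L0,L1} = {L0}; idom=L0
  L4: preds {L2,L3}: {L0,L2} ∩ {L0,L3} = {L0}; idom=L0

Frontier:
  join L2 pred L0: · stop@L0
  join L2 pred L1: L1 stop@L0
  join L3 pred L0: · stop@L0
  join L3 pred L1: L1 stop@L0
  join L4 pred L2: L2 stop@L0
  join L4 pred L3: L3 stop@L0
  DF(L0)=∅
  DF(L1)={L2,L3}
  DF(L2)={L4}
  DF(L3)={L4}
  DF(L4)=∅

φ for p: defs {L3}
  DF⁺ = {L4}

Answer: ["L4"]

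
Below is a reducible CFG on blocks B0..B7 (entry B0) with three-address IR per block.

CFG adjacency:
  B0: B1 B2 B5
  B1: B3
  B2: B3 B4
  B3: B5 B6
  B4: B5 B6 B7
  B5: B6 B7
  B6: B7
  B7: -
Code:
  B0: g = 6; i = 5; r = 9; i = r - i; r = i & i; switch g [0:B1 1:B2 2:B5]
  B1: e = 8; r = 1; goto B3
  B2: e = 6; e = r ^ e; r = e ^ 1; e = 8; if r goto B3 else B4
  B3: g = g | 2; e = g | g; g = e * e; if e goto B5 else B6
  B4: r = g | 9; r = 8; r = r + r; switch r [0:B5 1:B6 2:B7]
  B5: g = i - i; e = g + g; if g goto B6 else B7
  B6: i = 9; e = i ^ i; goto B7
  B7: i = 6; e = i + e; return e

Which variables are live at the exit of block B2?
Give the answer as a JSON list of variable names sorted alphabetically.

Per-block:
  B0: {g,i,r} / ∅
  B1: {e,r} / ∅
  B2: {e,r} / {r}
  B3: {e,g} / {g}
  B4: {r} / {g}
  B5: {e,g} / {i}
  B6: {e,i} / ∅
  B7: {e,i} / {e}

Liveness:
  B0 li=∅ lo={g,i,r}
  B1 li={g,i} lo={g,i}
  B2 li={g,i,r} lo={e,g,i}
  B3 li={g,i} lo={i}
  B4 li={e,g,i} lo={e,i}
  B5 li={i} lo={e}
  B6 li=∅ lo={e}
  B7 li={e} lo=∅

live-out(B2) = ["e", "g", "i"]

Answer: ["e", "g", "i"]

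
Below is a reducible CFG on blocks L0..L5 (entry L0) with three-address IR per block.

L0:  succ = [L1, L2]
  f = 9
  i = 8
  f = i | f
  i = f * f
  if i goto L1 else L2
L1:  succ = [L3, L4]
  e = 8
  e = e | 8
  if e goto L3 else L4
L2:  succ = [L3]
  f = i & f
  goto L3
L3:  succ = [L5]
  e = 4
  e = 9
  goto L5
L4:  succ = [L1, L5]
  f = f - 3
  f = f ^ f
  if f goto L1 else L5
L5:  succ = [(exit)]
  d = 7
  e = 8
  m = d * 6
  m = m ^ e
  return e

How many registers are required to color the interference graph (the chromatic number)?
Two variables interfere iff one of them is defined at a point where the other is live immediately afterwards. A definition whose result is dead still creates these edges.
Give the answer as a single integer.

def/use:
  L0: def={f,i} ue=∅
  L1: def={e} ue=∅
  L2: def={f} ue={f,i}
  L3: def={e} ue=∅
  L4: def={f} ue={f}
  L5: def={d,e,m} ue=∅

Liveness:
  L0 li=∅ lo={f,i}
  L1 li={f} lo={f}
  L2 li={f,i} lo=∅
  L3 li=∅ lo=∅
  L4 li={f} lo={f}
  L5 li=∅ lo=∅

Conflict graph:
  d↔{e}
  e↔{d,f,m}
  f↔{e,i}
  i↔{f}
  m↔{e}

Chromatic number:
  clique {d,e} ⇒ need ≥ 2
  assign d→r1 e→r0 f→r1 i→r0 m→r1 — no edge inside a register ⇒ χ ≤ 2
  χ = 2

Answer: 2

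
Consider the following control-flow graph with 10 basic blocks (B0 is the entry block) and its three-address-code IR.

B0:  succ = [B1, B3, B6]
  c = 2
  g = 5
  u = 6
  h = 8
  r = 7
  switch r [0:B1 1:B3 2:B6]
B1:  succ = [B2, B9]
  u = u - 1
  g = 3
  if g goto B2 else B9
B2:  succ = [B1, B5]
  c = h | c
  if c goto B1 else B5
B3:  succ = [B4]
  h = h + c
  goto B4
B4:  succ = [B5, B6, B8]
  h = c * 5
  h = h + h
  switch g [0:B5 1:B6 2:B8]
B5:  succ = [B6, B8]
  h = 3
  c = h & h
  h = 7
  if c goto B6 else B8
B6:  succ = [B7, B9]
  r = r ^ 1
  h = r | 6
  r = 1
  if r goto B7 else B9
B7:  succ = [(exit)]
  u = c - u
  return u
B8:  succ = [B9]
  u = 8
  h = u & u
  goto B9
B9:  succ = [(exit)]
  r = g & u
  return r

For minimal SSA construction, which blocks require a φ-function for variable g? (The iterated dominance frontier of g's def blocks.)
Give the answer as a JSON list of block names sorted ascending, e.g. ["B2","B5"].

Answer: ["B1", "B5", "B6", "B8", "B9"]

Derivation:
idom tree: B1←B0 B2←B1 B3←B0 B4←B3 B5←B0 B6←B0 B7←B6 B8←B0 B9←B0
Join-block Dom:
  B1: preds {B0,B2}: {B0} ∩ {B0,B1,B2} = {B0}; idom=B0
  B5: preds {B2,B4}: {B0,B1,B2} ∩ {B0,B3,B4} = {B0}; idom=B0
  B6: preds {B0,B4,B5}: {B0} ∩ {B0,B3,B4} ∩ {B0,B5} = {B0}; idom=B0
  B8: preds {B4,B5}: {B0,B3,B4} ∩ {B0,B5} = {B0}; idom=B0
  B9: preds {B1,B6,B8}: {B0,B1} ∩ {B0,B6} ∩ {B0,B8} = {B0}; idom=B0

DF derivation:
  B1←B0: walk · to B0
  B1←B2: walk B2→B1 to B0
  B5←B2: walk B2→B1 to B0
  B5←B4: walk B4→B3 to B0
  B6←B0: walk · to B0
  B6←B4: walk B4→B3 to B0
  B6←B5: walk B5 to B0
  B8←B4: walk B4→B3 to B0
  B8←B5: walk B5 to B0
  B9←B1: walk B1 to B0
  B9←B6: walk B6 to B0
  B9←B8: walk B8 to B0
  DF(B0)=∅
  DF(B1)={B1,B5,B9}
  DF(B2)={B1,B5}
  DF(B3)={B5,B6,B8}
  DF(B4)={B5,B6,B8}
  DF(B5)={B6,B8}
  DF(B6)={B9}
  DF(B7)=∅
  DF(B8)={B9}
  DF(B9)=∅

φ for g: defs {B0,B1}
  DF⁺ = {B1,B5,B6,B8,B9}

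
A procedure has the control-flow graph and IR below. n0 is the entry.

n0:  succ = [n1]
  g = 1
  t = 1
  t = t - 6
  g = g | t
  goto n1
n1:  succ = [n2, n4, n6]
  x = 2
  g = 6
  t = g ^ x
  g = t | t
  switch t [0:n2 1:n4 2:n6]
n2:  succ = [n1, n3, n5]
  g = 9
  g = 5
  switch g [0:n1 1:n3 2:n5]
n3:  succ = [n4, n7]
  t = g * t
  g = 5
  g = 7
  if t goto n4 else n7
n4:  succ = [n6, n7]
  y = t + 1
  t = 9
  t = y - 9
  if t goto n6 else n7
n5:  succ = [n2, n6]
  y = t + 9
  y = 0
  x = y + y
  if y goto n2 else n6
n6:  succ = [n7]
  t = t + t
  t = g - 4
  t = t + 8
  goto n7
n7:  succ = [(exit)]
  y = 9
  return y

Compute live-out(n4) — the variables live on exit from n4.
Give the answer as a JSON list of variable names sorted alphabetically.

Answer: ["g", "t"]

Analysis:
Per-block:
  n0 def {g,t} use ∅
  n1 def {g,t,x} use ∅
  n2 def {g} use ∅
  n3 def {g,t} use {g,t}
  n4 def {t,y} use {t}
  n5 def {x,y} use {t}
  n6 def {t} use {g,t}
  n7 def {y} use ∅

Liveness:
  n0: in=∅ out=∅
  n1: in=∅ out={g,t}
  n2: in={t} out={g,t}
  n3: in={g,t} out={g,t}
  n4: in={g,t} out={g,t}
  n5: in={g,t} out={g,t}
  n6: in={g,t} out=∅
  n7: in=∅ out=∅

live-out(n4) = ["g", "t"]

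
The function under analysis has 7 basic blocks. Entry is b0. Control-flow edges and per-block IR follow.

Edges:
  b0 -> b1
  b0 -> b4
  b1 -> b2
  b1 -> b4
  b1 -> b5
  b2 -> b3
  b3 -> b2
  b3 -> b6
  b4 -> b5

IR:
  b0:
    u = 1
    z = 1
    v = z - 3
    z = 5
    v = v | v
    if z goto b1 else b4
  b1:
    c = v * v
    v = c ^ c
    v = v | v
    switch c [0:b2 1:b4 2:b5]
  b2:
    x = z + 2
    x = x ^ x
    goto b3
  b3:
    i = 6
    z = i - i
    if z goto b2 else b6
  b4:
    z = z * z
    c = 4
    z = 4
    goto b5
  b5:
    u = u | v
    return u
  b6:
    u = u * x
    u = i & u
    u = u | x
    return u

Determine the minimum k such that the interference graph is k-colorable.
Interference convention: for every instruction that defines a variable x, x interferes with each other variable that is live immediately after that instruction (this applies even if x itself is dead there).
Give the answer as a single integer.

Per-block:
  b0 def {u,v,z} use ∅
  b1 def {c,v} use {v}
  b2 def {x} use {z}
  b3 def {i,z} use ∅
  b4 def {c,z} use {z}
  b5 def {u} use {u,v}
  b6 def {u} use {i,u,x}

Live sets:
  b0 li=∅ lo={u,v,z}
  b1 li={u,v,z} lo={u,v,z}
  b2 li={u,z} lo={u,x}
  b3 li={u,x} lo={i,u,x,z}
  b4 li={u,v,z} lo={u,v}
  b5 li={u,v} lo=∅
  b6 li={i,u,x} lo=∅

Interfere edges:
  c↔{u,v,z}
  i↔{u,x,z}
  u↔{c,i,v,x,z}
  v↔{c,u,z}
  x↔{i,u,z}
  z↔{c,i,u,v,x}

Colouring:
  clique {c,u,v,z} ⇒ need ≥ 4
  assign c→R2 i→R2 u→R0 v→R3 x→R3 z→R1 — no edge inside a register ⇒ χ ≤ 4
  χ = 4

Answer: 4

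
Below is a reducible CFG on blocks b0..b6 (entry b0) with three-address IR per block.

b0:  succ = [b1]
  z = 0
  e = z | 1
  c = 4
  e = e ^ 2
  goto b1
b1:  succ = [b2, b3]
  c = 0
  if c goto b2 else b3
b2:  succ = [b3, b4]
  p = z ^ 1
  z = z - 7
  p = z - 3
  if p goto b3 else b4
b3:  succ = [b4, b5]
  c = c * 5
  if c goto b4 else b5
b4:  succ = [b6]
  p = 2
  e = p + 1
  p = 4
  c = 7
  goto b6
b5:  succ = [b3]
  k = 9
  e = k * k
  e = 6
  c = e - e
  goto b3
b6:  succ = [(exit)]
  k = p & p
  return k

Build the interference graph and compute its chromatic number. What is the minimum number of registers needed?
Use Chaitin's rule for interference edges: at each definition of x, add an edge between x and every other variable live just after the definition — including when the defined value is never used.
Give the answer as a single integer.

Block summaries:
  b0: {c,e,z} / ∅
  b1: {c} / ∅
  b2: {p,z} / {z}
  b3: {c} / {c}
  b4: {c,e,p} / ∅
  b5: {c,e,k} / ∅
  b6: {k} / {p}

Live sets:
  live b0: ∅→{z}
  live b1: {z}→{c,z}
  live b2: {c,z}→{c}
  live b3: {c}→∅
  live b4: ∅→{p}
  live b5: ∅→{c}
  live b6: {p}→∅

Interference:
  c: {e,p,z}
  e: {c,z}
  k: ∅
  p: {c,z}
  z: {c,e,p}

Colouring:
  {c,e,z} pairwise interfere (3-clique) ⇒ χ ≥ 3
  3-colouring: c0={c,k}  c1={z}  c2={e,p}
  χ = 3

Answer: 3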